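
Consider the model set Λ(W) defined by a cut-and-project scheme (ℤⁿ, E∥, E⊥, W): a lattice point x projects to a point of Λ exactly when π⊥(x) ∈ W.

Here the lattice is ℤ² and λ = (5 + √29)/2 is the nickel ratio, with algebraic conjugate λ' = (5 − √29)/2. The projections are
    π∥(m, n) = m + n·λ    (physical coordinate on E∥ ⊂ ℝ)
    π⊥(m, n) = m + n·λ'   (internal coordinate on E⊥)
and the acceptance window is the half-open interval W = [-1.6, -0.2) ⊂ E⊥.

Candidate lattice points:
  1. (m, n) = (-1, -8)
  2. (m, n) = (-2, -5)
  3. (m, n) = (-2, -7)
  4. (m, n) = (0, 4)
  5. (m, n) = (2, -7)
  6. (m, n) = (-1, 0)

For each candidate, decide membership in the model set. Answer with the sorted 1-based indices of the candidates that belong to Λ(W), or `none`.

2, 3, 4, 6

λ' = (5−√29)/2 ≈ -0.19258.
candidate 1: (m,n)=(-1,-8) → π∥ = -1-8·λ ≈ -42.54066, π⊥ = -1-8·λ' ≈ 0.54066 ∉ [-1.6, -0.2) ⇒ out
candidate 2: (m,n)=(-2,-5) → π∥ = -2-5·λ ≈ -27.96291, π⊥ = -2-5·λ' ≈ -1.03709 ∈ [-1.6, -0.2) ⇒ IN Λ
candidate 3: (m,n)=(-2,-7) → π∥ = -2-7·λ ≈ -38.34808, π⊥ = -2-7·λ' ≈ -0.65192 ∈ [-1.6, -0.2) ⇒ IN Λ
candidate 4: (m,n)=(0,4) → π∥ = 0+4·λ ≈ 20.77033, π⊥ = 0+4·λ' ≈ -0.77033 ∈ [-1.6, -0.2) ⇒ IN Λ
candidate 5: (m,n)=(2,-7) → π∥ = 2-7·λ ≈ -34.34808, π⊥ = 2-7·λ' ≈ 3.34808 ∉ [-1.6, -0.2) ⇒ out
candidate 6: (m,n)=(-1,0) → π∥ = -1+0·λ ≈ -1.00000, π⊥ = -1+0·λ' ≈ -1.00000 ∈ [-1.6, -0.2) ⇒ IN Λ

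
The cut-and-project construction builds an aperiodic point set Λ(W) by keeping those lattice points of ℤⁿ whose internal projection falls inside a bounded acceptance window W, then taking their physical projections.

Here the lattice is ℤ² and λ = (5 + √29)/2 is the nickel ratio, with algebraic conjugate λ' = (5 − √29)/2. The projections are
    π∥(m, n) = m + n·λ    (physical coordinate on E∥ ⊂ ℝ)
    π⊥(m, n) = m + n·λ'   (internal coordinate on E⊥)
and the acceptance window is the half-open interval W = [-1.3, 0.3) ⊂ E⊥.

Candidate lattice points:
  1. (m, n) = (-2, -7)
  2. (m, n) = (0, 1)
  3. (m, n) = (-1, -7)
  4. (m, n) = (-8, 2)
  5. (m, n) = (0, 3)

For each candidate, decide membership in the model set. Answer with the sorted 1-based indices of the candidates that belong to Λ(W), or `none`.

1, 2, 5

Compute λ' = (5−√29)/2 = -0.192582, so π⊥(m,n) = m -0.192582·n.
#1 (-2,-7): internal coord -2 + (-7)·λ' = -0.651923; -0.651923 ∈ [-1.3, 0.3) → IN Λ
#2 (0,1): internal coord 0 + (1)·λ' = -0.192582; -0.192582 ∈ [-1.3, 0.3) → IN Λ
#3 (-1,-7): internal coord -1 + (-7)·λ' = +0.348077; +0.348077 ∉ [-1.3, 0.3) → out
#4 (-8,2): internal coord -8 + (2)·λ' = -8.385165; -8.385165 ∉ [-1.3, 0.3) → out
#5 (0,3): internal coord 0 + (3)·λ' = -0.577747; -0.577747 ∈ [-1.3, 0.3) → IN Λ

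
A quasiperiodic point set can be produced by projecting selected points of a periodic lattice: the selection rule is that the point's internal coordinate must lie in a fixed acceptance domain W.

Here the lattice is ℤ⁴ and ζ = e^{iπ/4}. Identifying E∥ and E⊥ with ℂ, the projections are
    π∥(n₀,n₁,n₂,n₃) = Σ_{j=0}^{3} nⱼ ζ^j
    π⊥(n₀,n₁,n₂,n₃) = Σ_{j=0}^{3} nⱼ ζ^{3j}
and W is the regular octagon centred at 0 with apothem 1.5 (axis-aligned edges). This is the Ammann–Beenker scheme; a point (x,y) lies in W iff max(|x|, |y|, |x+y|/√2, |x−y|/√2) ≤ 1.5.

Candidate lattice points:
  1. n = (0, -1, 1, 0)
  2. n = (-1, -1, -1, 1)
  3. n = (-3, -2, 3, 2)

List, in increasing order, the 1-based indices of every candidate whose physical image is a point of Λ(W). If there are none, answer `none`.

2

With ζ = e^{iπ/4} the internal vectors are ζ^0,ζ^3,ζ^6,ζ^9.
candidate 1: n = (0, -1, 1, 0) → π⊥ ≈ (+0.707107, -1.707107); max(|x|,|y|,|x±y|/√2) = 1.707107 > 1.5 ⇒ ∉ W
candidate 2: n = (-1, -1, -1, 1) → π⊥ ≈ (+0.414214, +1.000000); max(|x|,|y|,|x±y|/√2) = 1.000000 ≤ 1.5 ⇒ ∈ W
candidate 3: n = (-3, -2, 3, 2) → π⊥ ≈ (-0.171573, -3.000000); max(|x|,|y|,|x±y|/√2) = 3.000000 > 1.5 ⇒ ∉ W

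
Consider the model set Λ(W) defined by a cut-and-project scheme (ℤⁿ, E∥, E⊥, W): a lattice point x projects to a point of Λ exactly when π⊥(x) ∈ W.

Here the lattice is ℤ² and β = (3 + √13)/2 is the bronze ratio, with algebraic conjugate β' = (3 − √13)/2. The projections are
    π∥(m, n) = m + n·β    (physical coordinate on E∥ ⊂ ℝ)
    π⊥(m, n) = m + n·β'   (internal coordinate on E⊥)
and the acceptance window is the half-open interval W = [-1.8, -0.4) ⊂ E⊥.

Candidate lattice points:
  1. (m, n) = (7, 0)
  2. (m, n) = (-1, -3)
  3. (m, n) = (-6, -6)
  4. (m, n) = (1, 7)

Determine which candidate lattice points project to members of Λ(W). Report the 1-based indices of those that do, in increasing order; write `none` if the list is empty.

4

β' = (3−√13)/2 ≈ -0.30278.
candidate 1: (m,n)=(7,0) → π∥ = 7+0·β ≈ 7.00000, π⊥ = 7+0·β' ≈ 7.00000 ∉ [-1.8, -0.4) ⇒ out
candidate 2: (m,n)=(-1,-3) → π∥ = -1-3·β ≈ -10.90833, π⊥ = -1-3·β' ≈ -0.09167 ∉ [-1.8, -0.4) ⇒ out
candidate 3: (m,n)=(-6,-6) → π∥ = -6-6·β ≈ -25.81665, π⊥ = -6-6·β' ≈ -4.18335 ∉ [-1.8, -0.4) ⇒ out
candidate 4: (m,n)=(1,7) → π∥ = 1+7·β ≈ 24.11943, π⊥ = 1+7·β' ≈ -1.11943 ∈ [-1.8, -0.4) ⇒ IN Λ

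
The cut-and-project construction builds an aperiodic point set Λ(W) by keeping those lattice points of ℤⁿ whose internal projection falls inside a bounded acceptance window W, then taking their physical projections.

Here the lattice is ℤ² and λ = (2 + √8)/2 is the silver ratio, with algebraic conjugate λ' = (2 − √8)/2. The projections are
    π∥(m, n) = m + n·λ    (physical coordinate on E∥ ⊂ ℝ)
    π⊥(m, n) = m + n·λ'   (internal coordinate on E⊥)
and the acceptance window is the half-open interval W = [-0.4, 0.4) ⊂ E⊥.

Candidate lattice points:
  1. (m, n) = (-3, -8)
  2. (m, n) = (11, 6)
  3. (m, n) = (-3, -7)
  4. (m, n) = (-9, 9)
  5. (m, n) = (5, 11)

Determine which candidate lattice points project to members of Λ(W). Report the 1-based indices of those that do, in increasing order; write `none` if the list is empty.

1, 3

Numerically λ ≈ 2.41421 and λ' = −1/λ ≈ -0.41421.
#1 (-3,-8): internal coord -3 + (-8)·λ' = +0.31371; +0.31371 ∈ [-0.4, 0.4) → IN Λ
#2 (11,6): internal coord 11 + (6)·λ' = +8.51472; +8.51472 ∉ [-0.4, 0.4) → out
#3 (-3,-7): internal coord -3 + (-7)·λ' = -0.10051; -0.10051 ∈ [-0.4, 0.4) → IN Λ
#4 (-9,9): internal coord -9 + (9)·λ' = -12.72792; -12.72792 ∉ [-0.4, 0.4) → out
#5 (5,11): internal coord 5 + (11)·λ' = +0.44365; +0.44365 ∉ [-0.4, 0.4) → out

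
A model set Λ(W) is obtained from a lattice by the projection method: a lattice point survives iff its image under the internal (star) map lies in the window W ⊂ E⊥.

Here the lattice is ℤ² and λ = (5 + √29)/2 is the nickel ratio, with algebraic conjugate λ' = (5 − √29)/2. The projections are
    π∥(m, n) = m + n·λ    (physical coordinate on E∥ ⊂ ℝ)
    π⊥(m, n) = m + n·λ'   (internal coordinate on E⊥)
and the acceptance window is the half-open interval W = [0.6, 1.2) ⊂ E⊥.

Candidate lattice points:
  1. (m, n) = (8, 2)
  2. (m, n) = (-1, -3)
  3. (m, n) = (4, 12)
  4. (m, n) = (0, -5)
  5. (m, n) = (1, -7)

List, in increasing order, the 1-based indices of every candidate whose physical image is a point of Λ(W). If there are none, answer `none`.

λ' = (5−√29)/2 ≈ -0.1926.
#1 (8,2): internal coord 8 + (2)·λ' = +7.6148; +7.6148 ∉ [0.6, 1.2) → out
#2 (-1,-3): internal coord -1 + (-3)·λ' = -0.4223; -0.4223 ∉ [0.6, 1.2) → out
#3 (4,12): internal coord 4 + (12)·λ' = +1.6890; +1.6890 ∉ [0.6, 1.2) → out
#4 (0,-5): internal coord 0 + (-5)·λ' = +0.9629; +0.9629 ∈ [0.6, 1.2) → IN Λ
#5 (1,-7): internal coord 1 + (-7)·λ' = +2.3481; +2.3481 ∉ [0.6, 1.2) → out

4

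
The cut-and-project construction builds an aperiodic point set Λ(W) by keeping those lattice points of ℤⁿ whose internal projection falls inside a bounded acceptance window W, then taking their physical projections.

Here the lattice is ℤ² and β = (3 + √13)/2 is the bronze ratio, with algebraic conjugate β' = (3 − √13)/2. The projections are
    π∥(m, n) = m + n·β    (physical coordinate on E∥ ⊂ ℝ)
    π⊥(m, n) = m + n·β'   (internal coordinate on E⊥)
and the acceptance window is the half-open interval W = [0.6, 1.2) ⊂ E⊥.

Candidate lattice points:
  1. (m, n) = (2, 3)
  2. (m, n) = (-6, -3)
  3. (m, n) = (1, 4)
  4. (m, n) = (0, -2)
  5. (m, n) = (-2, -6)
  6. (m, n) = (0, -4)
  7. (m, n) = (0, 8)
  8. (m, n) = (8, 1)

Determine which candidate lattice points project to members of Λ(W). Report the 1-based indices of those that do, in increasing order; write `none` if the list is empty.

β' = (3−√13)/2 ≈ -0.3028.
[1] lift (2,3): star map gives 1.0917; window check 0.6 ≤ 1.0917 < 1.2 is true → IN Λ
[2] lift (-6,-3): star map gives -5.0917; window check 0.6 ≤ -5.0917 < 1.2 is false → out
[3] lift (1,4): star map gives -0.2111; window check 0.6 ≤ -0.2111 < 1.2 is false → out
[4] lift (0,-2): star map gives 0.6056; window check 0.6 ≤ 0.6056 < 1.2 is true → IN Λ
[5] lift (-2,-6): star map gives -0.1833; window check 0.6 ≤ -0.1833 < 1.2 is false → out
[6] lift (0,-4): star map gives 1.2111; window check 0.6 ≤ 1.2111 < 1.2 is false → out
[7] lift (0,8): star map gives -2.4222; window check 0.6 ≤ -2.4222 < 1.2 is false → out
[8] lift (8,1): star map gives 7.6972; window check 0.6 ≤ 7.6972 < 1.2 is false → out

1, 4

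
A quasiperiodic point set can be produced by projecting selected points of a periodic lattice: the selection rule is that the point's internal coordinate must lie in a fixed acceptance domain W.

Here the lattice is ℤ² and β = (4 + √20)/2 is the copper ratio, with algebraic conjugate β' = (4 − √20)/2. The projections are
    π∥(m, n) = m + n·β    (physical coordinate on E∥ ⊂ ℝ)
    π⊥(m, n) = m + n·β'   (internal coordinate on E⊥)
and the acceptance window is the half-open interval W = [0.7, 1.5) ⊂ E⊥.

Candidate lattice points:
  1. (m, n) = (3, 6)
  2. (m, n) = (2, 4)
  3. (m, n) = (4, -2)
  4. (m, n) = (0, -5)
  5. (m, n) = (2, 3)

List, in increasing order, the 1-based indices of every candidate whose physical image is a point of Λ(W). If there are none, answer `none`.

2, 4, 5

Numerically β ≈ 4.23607 and β' = −1/β ≈ -0.23607.
#1 (3,6): internal coord 3 + (6)·β' = +1.58359; +1.58359 ∉ [0.7, 1.5) → out
#2 (2,4): internal coord 2 + (4)·β' = +1.05573; +1.05573 ∈ [0.7, 1.5) → IN Λ
#3 (4,-2): internal coord 4 + (-2)·β' = +4.47214; +4.47214 ∉ [0.7, 1.5) → out
#4 (0,-5): internal coord 0 + (-5)·β' = +1.18034; +1.18034 ∈ [0.7, 1.5) → IN Λ
#5 (2,3): internal coord 2 + (3)·β' = +1.29180; +1.29180 ∈ [0.7, 1.5) → IN Λ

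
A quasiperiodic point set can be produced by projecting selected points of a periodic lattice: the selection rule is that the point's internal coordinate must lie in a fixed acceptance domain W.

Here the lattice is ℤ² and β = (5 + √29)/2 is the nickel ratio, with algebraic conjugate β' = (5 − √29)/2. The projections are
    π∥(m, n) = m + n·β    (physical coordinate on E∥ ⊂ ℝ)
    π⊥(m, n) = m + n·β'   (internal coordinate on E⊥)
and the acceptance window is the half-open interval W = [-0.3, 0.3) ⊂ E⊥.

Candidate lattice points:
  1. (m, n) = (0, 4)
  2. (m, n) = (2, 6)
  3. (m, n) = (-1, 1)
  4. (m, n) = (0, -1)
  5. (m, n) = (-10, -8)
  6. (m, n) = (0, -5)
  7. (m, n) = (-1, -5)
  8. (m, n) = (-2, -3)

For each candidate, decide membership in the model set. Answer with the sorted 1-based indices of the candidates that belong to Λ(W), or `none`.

β' = (5−√29)/2 ≈ -0.1926.
[1] lift (0,4): star map gives -0.7703; window check -0.3 ≤ -0.7703 < 0.3 is false → out
[2] lift (2,6): star map gives 0.8445; window check -0.3 ≤ 0.8445 < 0.3 is false → out
[3] lift (-1,1): star map gives -1.1926; window check -0.3 ≤ -1.1926 < 0.3 is false → out
[4] lift (0,-1): star map gives 0.1926; window check -0.3 ≤ 0.1926 < 0.3 is true → IN Λ
[5] lift (-10,-8): star map gives -8.4593; window check -0.3 ≤ -8.4593 < 0.3 is false → out
[6] lift (0,-5): star map gives 0.9629; window check -0.3 ≤ 0.9629 < 0.3 is false → out
[7] lift (-1,-5): star map gives -0.0371; window check -0.3 ≤ -0.0371 < 0.3 is true → IN Λ
[8] lift (-2,-3): star map gives -1.4223; window check -0.3 ≤ -1.4223 < 0.3 is false → out

4, 7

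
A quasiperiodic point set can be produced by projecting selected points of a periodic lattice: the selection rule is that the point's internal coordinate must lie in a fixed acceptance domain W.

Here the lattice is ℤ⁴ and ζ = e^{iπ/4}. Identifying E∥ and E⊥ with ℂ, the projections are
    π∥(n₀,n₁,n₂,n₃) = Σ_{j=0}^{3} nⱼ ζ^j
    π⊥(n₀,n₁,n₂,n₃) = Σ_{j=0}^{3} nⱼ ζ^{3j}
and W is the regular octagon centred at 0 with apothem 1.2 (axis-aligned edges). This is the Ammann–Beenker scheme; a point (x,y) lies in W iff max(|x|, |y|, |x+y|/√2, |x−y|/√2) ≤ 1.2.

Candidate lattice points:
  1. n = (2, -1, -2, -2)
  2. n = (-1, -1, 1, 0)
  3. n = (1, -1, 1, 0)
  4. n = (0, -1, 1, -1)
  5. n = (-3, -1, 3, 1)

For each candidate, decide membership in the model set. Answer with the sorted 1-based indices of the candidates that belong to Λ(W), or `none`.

none

With ζ = e^{iπ/4} the internal vectors are ζ^0,ζ^3,ζ^6,ζ^9.
candidate 1: n = (2, -1, -2, -2) → π⊥ ≈ (+1.292893, -0.121320); max(|x|,|y|,|x±y|/√2) = 1.292893 > 1.2 ⇒ ∉ W
candidate 2: n = (-1, -1, 1, 0) → π⊥ ≈ (-0.292893, -1.707107); max(|x|,|y|,|x±y|/√2) = 1.707107 > 1.2 ⇒ ∉ W
candidate 3: n = (1, -1, 1, 0) → π⊥ ≈ (+1.707107, -1.707107); max(|x|,|y|,|x±y|/√2) = 2.414214 > 1.2 ⇒ ∉ W
candidate 4: n = (0, -1, 1, -1) → π⊥ ≈ (+0.000000, -2.414214); max(|x|,|y|,|x±y|/√2) = 2.414214 > 1.2 ⇒ ∉ W
candidate 5: n = (-3, -1, 3, 1) → π⊥ ≈ (-1.585786, -3.000000); max(|x|,|y|,|x±y|/√2) = 3.242641 > 1.2 ⇒ ∉ W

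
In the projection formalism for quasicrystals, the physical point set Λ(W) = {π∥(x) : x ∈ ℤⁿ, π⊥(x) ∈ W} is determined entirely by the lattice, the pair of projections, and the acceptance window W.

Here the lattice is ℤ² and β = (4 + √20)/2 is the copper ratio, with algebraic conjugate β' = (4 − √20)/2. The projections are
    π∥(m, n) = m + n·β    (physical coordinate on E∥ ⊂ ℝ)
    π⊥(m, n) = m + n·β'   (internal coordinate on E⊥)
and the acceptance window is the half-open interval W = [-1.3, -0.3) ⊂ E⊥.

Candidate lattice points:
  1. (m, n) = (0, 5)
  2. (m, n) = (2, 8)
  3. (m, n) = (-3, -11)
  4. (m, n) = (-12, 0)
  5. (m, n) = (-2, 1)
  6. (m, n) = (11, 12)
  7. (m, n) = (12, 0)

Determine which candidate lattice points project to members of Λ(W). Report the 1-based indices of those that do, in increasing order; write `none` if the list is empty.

1, 3

Numerically β ≈ 4.236068 and β' = −1/β ≈ -0.236068.
[1] lift (0,5): star map gives -1.180340; window check -1.3 ≤ -1.180340 < -0.3 is true → IN Λ
[2] lift (2,8): star map gives 0.111456; window check -1.3 ≤ 0.111456 < -0.3 is false → out
[3] lift (-3,-11): star map gives -0.403252; window check -1.3 ≤ -0.403252 < -0.3 is true → IN Λ
[4] lift (-12,0): star map gives -12.000000; window check -1.3 ≤ -12.000000 < -0.3 is false → out
[5] lift (-2,1): star map gives -2.236068; window check -1.3 ≤ -2.236068 < -0.3 is false → out
[6] lift (11,12): star map gives 8.167184; window check -1.3 ≤ 8.167184 < -0.3 is false → out
[7] lift (12,0): star map gives 12.000000; window check -1.3 ≤ 12.000000 < -0.3 is false → out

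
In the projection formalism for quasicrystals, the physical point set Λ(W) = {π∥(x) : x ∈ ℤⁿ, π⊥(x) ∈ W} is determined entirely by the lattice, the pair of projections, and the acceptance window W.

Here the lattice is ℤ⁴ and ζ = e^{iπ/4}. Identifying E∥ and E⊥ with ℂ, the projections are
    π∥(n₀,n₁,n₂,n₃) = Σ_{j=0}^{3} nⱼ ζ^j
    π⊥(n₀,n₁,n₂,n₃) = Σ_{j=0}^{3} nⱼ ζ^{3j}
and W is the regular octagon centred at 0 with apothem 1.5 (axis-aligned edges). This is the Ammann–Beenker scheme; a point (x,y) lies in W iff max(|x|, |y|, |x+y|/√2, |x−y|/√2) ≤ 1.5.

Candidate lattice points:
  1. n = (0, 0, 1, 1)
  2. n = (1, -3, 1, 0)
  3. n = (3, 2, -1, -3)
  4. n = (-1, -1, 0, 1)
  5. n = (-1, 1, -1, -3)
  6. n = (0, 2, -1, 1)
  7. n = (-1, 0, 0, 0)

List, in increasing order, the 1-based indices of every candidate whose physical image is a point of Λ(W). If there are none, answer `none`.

1, 3, 4, 7

With ζ = e^{iπ/4} the internal vectors are ζ^0,ζ^3,ζ^6,ζ^9.
#1 (0, 0, 1, 1): internal (0.7071, -0.2929); octagon support 0.7071 vs apothem 1.5 → ∈ W
#2 (1, -3, 1, 0): internal (3.1213, -3.1213); octagon support 4.4142 vs apothem 1.5 → ∉ W
#3 (3, 2, -1, -3): internal (-0.5355, 0.2929); octagon support 0.5858 vs apothem 1.5 → ∈ W
#4 (-1, -1, 0, 1): internal (0.4142, 0.0000); octagon support 0.4142 vs apothem 1.5 → ∈ W
#5 (-1, 1, -1, -3): internal (-3.8284, -0.4142); octagon support 3.8284 vs apothem 1.5 → ∉ W
#6 (0, 2, -1, 1): internal (-0.7071, 3.1213); octagon support 3.1213 vs apothem 1.5 → ∉ W
#7 (-1, 0, 0, 0): internal (-1.0000, 0.0000); octagon support 1.0000 vs apothem 1.5 → ∈ W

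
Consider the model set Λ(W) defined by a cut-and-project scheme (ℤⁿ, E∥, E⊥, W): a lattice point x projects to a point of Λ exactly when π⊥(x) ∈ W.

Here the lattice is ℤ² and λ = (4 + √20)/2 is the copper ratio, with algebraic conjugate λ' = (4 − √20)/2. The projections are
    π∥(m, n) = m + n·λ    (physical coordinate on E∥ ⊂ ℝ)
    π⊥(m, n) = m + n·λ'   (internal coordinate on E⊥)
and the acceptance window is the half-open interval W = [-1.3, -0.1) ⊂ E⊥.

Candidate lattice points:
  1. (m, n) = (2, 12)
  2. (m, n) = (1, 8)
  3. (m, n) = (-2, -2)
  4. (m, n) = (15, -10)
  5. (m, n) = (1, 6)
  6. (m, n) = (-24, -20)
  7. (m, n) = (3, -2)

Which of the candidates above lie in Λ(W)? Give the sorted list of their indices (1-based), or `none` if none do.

Compute λ' = (4−√20)/2 = -0.236068, so π⊥(m,n) = m -0.236068·n.
[1] lift (2,12): star map gives -0.832816; window check -1.3 ≤ -0.832816 < -0.1 is true → IN Λ
[2] lift (1,8): star map gives -0.888544; window check -1.3 ≤ -0.888544 < -0.1 is true → IN Λ
[3] lift (-2,-2): star map gives -1.527864; window check -1.3 ≤ -1.527864 < -0.1 is false → out
[4] lift (15,-10): star map gives 17.360680; window check -1.3 ≤ 17.360680 < -0.1 is false → out
[5] lift (1,6): star map gives -0.416408; window check -1.3 ≤ -0.416408 < -0.1 is true → IN Λ
[6] lift (-24,-20): star map gives -19.278640; window check -1.3 ≤ -19.278640 < -0.1 is false → out
[7] lift (3,-2): star map gives 3.472136; window check -1.3 ≤ 3.472136 < -0.1 is false → out

1, 2, 5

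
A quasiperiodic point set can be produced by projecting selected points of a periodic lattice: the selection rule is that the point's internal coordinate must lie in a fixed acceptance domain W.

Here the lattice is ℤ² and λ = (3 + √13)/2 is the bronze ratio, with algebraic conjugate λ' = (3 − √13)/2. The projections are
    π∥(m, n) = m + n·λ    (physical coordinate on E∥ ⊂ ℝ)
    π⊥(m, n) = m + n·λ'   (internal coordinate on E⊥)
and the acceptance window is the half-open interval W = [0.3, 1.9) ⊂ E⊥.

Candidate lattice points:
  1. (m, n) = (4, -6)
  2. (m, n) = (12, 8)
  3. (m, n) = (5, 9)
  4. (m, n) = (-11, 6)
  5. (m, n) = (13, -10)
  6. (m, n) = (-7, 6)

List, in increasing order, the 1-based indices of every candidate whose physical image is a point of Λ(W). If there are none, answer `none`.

none

λ' = (3−√13)/2 ≈ -0.3028.
candidate 1: (m,n)=(4,-6) → π∥ = 4-6·λ ≈ -15.8167, π⊥ = 4-6·λ' ≈ 5.8167 ∉ [0.3, 1.9) ⇒ out
candidate 2: (m,n)=(12,8) → π∥ = 12+8·λ ≈ 38.4222, π⊥ = 12+8·λ' ≈ 9.5778 ∉ [0.3, 1.9) ⇒ out
candidate 3: (m,n)=(5,9) → π∥ = 5+9·λ ≈ 34.7250, π⊥ = 5+9·λ' ≈ 2.2750 ∉ [0.3, 1.9) ⇒ out
candidate 4: (m,n)=(-11,6) → π∥ = -11+6·λ ≈ 8.8167, π⊥ = -11+6·λ' ≈ -12.8167 ∉ [0.3, 1.9) ⇒ out
candidate 5: (m,n)=(13,-10) → π∥ = 13-10·λ ≈ -20.0278, π⊥ = 13-10·λ' ≈ 16.0278 ∉ [0.3, 1.9) ⇒ out
candidate 6: (m,n)=(-7,6) → π∥ = -7+6·λ ≈ 12.8167, π⊥ = -7+6·λ' ≈ -8.8167 ∉ [0.3, 1.9) ⇒ out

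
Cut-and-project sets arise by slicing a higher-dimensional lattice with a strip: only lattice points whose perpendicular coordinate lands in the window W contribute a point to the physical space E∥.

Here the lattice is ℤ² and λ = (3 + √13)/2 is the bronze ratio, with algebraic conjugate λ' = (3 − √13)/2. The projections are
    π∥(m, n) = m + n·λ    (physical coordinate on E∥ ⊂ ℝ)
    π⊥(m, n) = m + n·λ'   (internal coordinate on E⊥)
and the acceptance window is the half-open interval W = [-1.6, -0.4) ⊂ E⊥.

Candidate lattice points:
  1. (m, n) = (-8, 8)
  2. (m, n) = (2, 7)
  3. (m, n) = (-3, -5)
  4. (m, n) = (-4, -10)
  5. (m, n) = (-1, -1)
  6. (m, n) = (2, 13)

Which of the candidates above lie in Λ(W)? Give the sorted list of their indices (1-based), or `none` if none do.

λ' = (3−√13)/2 ≈ -0.3028.
[1] lift (-8,8): star map gives -10.4222; window check -1.6 ≤ -10.4222 < -0.4 is false → out
[2] lift (2,7): star map gives -0.1194; window check -1.6 ≤ -0.1194 < -0.4 is false → out
[3] lift (-3,-5): star map gives -1.4861; window check -1.6 ≤ -1.4861 < -0.4 is true → IN Λ
[4] lift (-4,-10): star map gives -0.9722; window check -1.6 ≤ -0.9722 < -0.4 is true → IN Λ
[5] lift (-1,-1): star map gives -0.6972; window check -1.6 ≤ -0.6972 < -0.4 is true → IN Λ
[6] lift (2,13): star map gives -1.9361; window check -1.6 ≤ -1.9361 < -0.4 is false → out

3, 4, 5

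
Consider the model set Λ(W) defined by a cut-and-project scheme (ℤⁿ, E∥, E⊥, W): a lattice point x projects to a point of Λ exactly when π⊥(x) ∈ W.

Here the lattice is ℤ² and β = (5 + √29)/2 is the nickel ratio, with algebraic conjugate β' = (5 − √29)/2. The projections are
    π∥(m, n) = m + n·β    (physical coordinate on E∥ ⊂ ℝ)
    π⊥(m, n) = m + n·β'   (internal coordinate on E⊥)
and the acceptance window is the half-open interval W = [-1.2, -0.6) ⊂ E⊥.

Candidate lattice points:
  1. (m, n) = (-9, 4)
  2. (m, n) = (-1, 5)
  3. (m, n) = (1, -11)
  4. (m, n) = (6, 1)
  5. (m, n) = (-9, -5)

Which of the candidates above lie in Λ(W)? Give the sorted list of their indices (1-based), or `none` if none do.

Compute β' = (5−√29)/2 = -0.19258, so π⊥(m,n) = m -0.19258·n.
#1 (-9,4): internal coord -9 + (4)·β' = -9.77033; -9.77033 ∉ [-1.2, -0.6) → out
#2 (-1,5): internal coord -1 + (5)·β' = -1.96291; -1.96291 ∉ [-1.2, -0.6) → out
#3 (1,-11): internal coord 1 + (-11)·β' = +3.11841; +3.11841 ∉ [-1.2, -0.6) → out
#4 (6,1): internal coord 6 + (1)·β' = +5.80742; +5.80742 ∉ [-1.2, -0.6) → out
#5 (-9,-5): internal coord -9 + (-5)·β' = -8.03709; -8.03709 ∉ [-1.2, -0.6) → out

none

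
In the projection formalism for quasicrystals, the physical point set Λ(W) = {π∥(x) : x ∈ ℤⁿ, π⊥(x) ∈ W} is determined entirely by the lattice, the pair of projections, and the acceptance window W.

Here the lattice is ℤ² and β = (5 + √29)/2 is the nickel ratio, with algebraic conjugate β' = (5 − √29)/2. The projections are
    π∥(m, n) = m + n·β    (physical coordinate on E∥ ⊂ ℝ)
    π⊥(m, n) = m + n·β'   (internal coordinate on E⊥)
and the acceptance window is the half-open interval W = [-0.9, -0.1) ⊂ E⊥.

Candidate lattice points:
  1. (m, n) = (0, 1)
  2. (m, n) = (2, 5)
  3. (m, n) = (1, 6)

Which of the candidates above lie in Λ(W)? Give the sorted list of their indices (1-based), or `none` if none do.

β' = (5−√29)/2 ≈ -0.192582.
#1 (0,1): internal coord 0 + (1)·β' = -0.192582; -0.192582 ∈ [-0.9, -0.1) → IN Λ
#2 (2,5): internal coord 2 + (5)·β' = +1.037088; +1.037088 ∉ [-0.9, -0.1) → out
#3 (1,6): internal coord 1 + (6)·β' = -0.155494; -0.155494 ∈ [-0.9, -0.1) → IN Λ

1, 3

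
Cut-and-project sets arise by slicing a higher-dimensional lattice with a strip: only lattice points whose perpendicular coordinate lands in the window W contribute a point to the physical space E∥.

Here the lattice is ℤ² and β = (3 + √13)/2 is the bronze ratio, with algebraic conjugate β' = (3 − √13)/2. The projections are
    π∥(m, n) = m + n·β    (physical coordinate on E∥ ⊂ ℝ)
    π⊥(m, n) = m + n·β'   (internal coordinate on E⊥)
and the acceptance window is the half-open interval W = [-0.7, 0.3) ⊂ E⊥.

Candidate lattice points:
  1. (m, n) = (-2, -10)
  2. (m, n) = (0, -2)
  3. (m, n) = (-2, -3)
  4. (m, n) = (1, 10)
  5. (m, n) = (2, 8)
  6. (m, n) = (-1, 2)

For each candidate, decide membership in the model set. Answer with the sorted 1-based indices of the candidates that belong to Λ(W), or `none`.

β' = (3−√13)/2 ≈ -0.302776.
candidate 1: (m,n)=(-2,-10) → π∥ = -2-10·β ≈ -35.027756, π⊥ = -2-10·β' ≈ 1.027756 ∉ [-0.7, 0.3) ⇒ out
candidate 2: (m,n)=(0,-2) → π∥ = 0-2·β ≈ -6.605551, π⊥ = 0-2·β' ≈ 0.605551 ∉ [-0.7, 0.3) ⇒ out
candidate 3: (m,n)=(-2,-3) → π∥ = -2-3·β ≈ -11.908327, π⊥ = -2-3·β' ≈ -1.091673 ∉ [-0.7, 0.3) ⇒ out
candidate 4: (m,n)=(1,10) → π∥ = 1+10·β ≈ 34.027756, π⊥ = 1+10·β' ≈ -2.027756 ∉ [-0.7, 0.3) ⇒ out
candidate 5: (m,n)=(2,8) → π∥ = 2+8·β ≈ 28.422205, π⊥ = 2+8·β' ≈ -0.422205 ∈ [-0.7, 0.3) ⇒ IN Λ
candidate 6: (m,n)=(-1,2) → π∥ = -1+2·β ≈ 5.605551, π⊥ = -1+2·β' ≈ -1.605551 ∉ [-0.7, 0.3) ⇒ out

5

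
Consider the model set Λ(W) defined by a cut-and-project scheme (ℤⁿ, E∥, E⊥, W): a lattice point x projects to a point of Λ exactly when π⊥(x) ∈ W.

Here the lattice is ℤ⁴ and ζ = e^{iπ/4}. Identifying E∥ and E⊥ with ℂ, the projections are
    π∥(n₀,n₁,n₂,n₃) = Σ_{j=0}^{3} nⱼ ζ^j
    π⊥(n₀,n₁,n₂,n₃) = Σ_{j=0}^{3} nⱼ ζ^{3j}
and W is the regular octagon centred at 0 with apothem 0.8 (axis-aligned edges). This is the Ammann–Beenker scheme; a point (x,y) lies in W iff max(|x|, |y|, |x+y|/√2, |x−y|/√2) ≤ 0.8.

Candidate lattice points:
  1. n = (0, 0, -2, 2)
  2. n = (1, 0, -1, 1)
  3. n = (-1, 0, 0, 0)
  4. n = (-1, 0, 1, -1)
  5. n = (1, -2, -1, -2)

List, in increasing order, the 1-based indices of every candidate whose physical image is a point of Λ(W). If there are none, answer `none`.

none

Internal map: ζ^{3j} for j=0..3 gives (1,0), (−√2/2,√2/2), (0,−1), (√2/2,√2/2).
candidate 1: n = (0, 0, -2, 2) → π⊥ ≈ (+1.41421, +3.41421); max(|x|,|y|,|x±y|/√2) = 3.41421 > 0.8 ⇒ ∉ W
candidate 2: n = (1, 0, -1, 1) → π⊥ ≈ (+1.70711, +1.70711); max(|x|,|y|,|x±y|/√2) = 2.41421 > 0.8 ⇒ ∉ W
candidate 3: n = (-1, 0, 0, 0) → π⊥ ≈ (-1.00000, +0.00000); max(|x|,|y|,|x±y|/√2) = 1.00000 > 0.8 ⇒ ∉ W
candidate 4: n = (-1, 0, 1, -1) → π⊥ ≈ (-1.70711, -1.70711); max(|x|,|y|,|x±y|/√2) = 2.41421 > 0.8 ⇒ ∉ W
candidate 5: n = (1, -2, -1, -2) → π⊥ ≈ (+1.00000, -1.82843); max(|x|,|y|,|x±y|/√2) = 2.00000 > 0.8 ⇒ ∉ W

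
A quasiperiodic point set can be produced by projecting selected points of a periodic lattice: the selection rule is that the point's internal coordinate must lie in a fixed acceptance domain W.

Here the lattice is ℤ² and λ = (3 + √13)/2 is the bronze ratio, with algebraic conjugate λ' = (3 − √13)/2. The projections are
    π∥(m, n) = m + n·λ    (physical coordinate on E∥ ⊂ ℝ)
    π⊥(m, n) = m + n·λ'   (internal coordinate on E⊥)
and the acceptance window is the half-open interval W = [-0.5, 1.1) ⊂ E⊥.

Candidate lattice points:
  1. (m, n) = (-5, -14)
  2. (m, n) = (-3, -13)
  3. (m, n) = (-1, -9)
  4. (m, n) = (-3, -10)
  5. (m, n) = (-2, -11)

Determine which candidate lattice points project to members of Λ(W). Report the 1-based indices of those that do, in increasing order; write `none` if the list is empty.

Numerically λ ≈ 3.3028 and λ' = −1/λ ≈ -0.3028.
candidate 1: (m,n)=(-5,-14) → π∥ = -5-14·λ ≈ -51.2389, π⊥ = -5-14·λ' ≈ -0.7611 ∉ [-0.5, 1.1) ⇒ out
candidate 2: (m,n)=(-3,-13) → π∥ = -3-13·λ ≈ -45.9361, π⊥ = -3-13·λ' ≈ 0.9361 ∈ [-0.5, 1.1) ⇒ IN Λ
candidate 3: (m,n)=(-1,-9) → π∥ = -1-9·λ ≈ -30.7250, π⊥ = -1-9·λ' ≈ 1.7250 ∉ [-0.5, 1.1) ⇒ out
candidate 4: (m,n)=(-3,-10) → π∥ = -3-10·λ ≈ -36.0278, π⊥ = -3-10·λ' ≈ 0.0278 ∈ [-0.5, 1.1) ⇒ IN Λ
candidate 5: (m,n)=(-2,-11) → π∥ = -2-11·λ ≈ -38.3305, π⊥ = -2-11·λ' ≈ 1.3305 ∉ [-0.5, 1.1) ⇒ out

2, 4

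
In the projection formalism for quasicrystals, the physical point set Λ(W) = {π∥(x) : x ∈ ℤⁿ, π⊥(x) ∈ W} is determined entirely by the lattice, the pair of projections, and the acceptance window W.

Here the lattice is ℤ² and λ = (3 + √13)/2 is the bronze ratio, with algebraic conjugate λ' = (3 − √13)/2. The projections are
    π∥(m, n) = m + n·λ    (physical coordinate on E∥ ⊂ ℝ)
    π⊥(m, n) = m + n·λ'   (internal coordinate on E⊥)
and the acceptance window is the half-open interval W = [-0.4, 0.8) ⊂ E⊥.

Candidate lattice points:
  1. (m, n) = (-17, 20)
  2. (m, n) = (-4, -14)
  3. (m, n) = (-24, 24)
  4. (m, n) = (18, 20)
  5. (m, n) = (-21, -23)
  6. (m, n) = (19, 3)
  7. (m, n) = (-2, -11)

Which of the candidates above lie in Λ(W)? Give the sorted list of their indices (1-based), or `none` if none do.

Numerically λ ≈ 3.302776 and λ' = −1/λ ≈ -0.302776.
[1] lift (-17,20): star map gives -23.055513; window check -0.4 ≤ -23.055513 < 0.8 is false → out
[2] lift (-4,-14): star map gives 0.238859; window check -0.4 ≤ 0.238859 < 0.8 is true → IN Λ
[3] lift (-24,24): star map gives -31.266615; window check -0.4 ≤ -31.266615 < 0.8 is false → out
[4] lift (18,20): star map gives 11.944487; window check -0.4 ≤ 11.944487 < 0.8 is false → out
[5] lift (-21,-23): star map gives -14.036160; window check -0.4 ≤ -14.036160 < 0.8 is false → out
[6] lift (19,3): star map gives 18.091673; window check -0.4 ≤ 18.091673 < 0.8 is false → out
[7] lift (-2,-11): star map gives 1.330532; window check -0.4 ≤ 1.330532 < 0.8 is false → out

2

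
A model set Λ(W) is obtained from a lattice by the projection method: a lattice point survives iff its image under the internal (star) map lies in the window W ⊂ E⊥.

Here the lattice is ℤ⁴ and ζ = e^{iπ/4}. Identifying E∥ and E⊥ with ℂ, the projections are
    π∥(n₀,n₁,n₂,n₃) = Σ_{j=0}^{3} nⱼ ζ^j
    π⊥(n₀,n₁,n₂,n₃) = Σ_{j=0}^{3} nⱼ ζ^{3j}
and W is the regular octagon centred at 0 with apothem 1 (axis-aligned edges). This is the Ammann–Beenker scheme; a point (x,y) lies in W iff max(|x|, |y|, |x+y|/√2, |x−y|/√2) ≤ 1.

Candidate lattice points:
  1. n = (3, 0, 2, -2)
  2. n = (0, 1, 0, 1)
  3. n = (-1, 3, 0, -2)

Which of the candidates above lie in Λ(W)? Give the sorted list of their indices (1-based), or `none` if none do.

Internal map: ζ^{3j} for j=0..3 gives (1,0), (−√2/2,√2/2), (0,−1), (√2/2,√2/2).
candidate 1: n = (3, 0, 2, -2) → π⊥ ≈ (+1.5858, -3.4142); max(|x|,|y|,|x±y|/√2) = 3.5355 > 1 ⇒ ∉ W
candidate 2: n = (0, 1, 0, 1) → π⊥ ≈ (+0.0000, +1.4142); max(|x|,|y|,|x±y|/√2) = 1.4142 > 1 ⇒ ∉ W
candidate 3: n = (-1, 3, 0, -2) → π⊥ ≈ (-4.5355, +0.7071); max(|x|,|y|,|x±y|/√2) = 4.5355 > 1 ⇒ ∉ W

none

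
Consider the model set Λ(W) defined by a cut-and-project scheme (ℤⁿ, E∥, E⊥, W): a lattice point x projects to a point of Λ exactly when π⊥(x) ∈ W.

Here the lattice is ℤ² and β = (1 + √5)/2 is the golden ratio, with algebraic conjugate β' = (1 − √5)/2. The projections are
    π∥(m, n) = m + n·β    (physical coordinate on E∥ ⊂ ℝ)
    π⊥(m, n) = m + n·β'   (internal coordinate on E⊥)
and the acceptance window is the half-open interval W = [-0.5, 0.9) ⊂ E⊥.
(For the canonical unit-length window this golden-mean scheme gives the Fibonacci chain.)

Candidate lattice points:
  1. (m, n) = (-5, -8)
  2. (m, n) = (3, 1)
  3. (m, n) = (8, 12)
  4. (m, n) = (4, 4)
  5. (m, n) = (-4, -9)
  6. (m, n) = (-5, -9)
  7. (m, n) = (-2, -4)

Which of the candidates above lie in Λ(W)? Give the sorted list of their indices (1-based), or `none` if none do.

β' = (1−√5)/2 ≈ -0.61803.
#1 (-5,-8): internal coord -5 + (-8)·β' = -0.05573; -0.05573 ∈ [-0.5, 0.9) → IN Λ
#2 (3,1): internal coord 3 + (1)·β' = +2.38197; +2.38197 ∉ [-0.5, 0.9) → out
#3 (8,12): internal coord 8 + (12)·β' = +0.58359; +0.58359 ∈ [-0.5, 0.9) → IN Λ
#4 (4,4): internal coord 4 + (4)·β' = +1.52786; +1.52786 ∉ [-0.5, 0.9) → out
#5 (-4,-9): internal coord -4 + (-9)·β' = +1.56231; +1.56231 ∉ [-0.5, 0.9) → out
#6 (-5,-9): internal coord -5 + (-9)·β' = +0.56231; +0.56231 ∈ [-0.5, 0.9) → IN Λ
#7 (-2,-4): internal coord -2 + (-4)·β' = +0.47214; +0.47214 ∈ [-0.5, 0.9) → IN Λ

1, 3, 6, 7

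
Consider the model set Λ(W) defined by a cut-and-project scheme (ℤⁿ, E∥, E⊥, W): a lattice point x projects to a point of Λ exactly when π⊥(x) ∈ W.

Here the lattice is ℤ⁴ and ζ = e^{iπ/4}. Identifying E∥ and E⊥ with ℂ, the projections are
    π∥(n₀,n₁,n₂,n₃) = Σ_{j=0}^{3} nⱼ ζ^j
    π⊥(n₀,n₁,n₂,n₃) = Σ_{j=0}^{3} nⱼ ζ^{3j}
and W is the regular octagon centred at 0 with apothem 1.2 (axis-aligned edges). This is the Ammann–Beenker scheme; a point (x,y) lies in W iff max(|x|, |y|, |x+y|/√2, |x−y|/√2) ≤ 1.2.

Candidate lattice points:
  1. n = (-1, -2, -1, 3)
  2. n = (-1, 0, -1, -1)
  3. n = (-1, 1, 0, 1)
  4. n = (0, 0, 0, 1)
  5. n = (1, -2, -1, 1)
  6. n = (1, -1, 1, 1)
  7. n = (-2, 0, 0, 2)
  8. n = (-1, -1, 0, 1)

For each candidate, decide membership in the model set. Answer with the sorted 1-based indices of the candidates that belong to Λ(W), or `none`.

Internal map: ζ^{3j} for j=0..3 gives (1,0), (−√2/2,√2/2), (0,−1), (√2/2,√2/2).
#1 (-1, -2, -1, 3): internal (2.535534, 1.707107); octagon support 3.000000 vs apothem 1.2 → ∉ W
#2 (-1, 0, -1, -1): internal (-1.707107, 0.292893); octagon support 1.707107 vs apothem 1.2 → ∉ W
#3 (-1, 1, 0, 1): internal (-1.000000, 1.414214); octagon support 1.707107 vs apothem 1.2 → ∉ W
#4 (0, 0, 0, 1): internal (0.707107, 0.707107); octagon support 1.000000 vs apothem 1.2 → ∈ W
#5 (1, -2, -1, 1): internal (3.121320, 0.292893); octagon support 3.121320 vs apothem 1.2 → ∉ W
#6 (1, -1, 1, 1): internal (2.414214, -1.000000); octagon support 2.414214 vs apothem 1.2 → ∉ W
#7 (-2, 0, 0, 2): internal (-0.585786, 1.414214); octagon support 1.414214 vs apothem 1.2 → ∉ W
#8 (-1, -1, 0, 1): internal (0.414214, 0.000000); octagon support 0.414214 vs apothem 1.2 → ∈ W

4, 8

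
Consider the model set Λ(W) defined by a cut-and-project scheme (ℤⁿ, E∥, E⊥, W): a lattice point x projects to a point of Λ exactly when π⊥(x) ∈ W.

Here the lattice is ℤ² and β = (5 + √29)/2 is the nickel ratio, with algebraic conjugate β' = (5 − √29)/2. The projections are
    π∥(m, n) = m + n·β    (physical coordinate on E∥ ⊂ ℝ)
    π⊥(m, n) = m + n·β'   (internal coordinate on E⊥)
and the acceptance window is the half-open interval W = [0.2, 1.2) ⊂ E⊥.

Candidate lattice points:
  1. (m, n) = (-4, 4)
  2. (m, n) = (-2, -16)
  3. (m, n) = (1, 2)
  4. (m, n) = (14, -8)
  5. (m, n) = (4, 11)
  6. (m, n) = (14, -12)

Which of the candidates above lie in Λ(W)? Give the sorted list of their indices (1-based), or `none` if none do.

2, 3

Numerically β ≈ 5.1926 and β' = −1/β ≈ -0.1926.
#1 (-4,4): internal coord -4 + (4)·β' = -4.7703; -4.7703 ∉ [0.2, 1.2) → out
#2 (-2,-16): internal coord -2 + (-16)·β' = +1.0813; +1.0813 ∈ [0.2, 1.2) → IN Λ
#3 (1,2): internal coord 1 + (2)·β' = +0.6148; +0.6148 ∈ [0.2, 1.2) → IN Λ
#4 (14,-8): internal coord 14 + (-8)·β' = +15.5407; +15.5407 ∉ [0.2, 1.2) → out
#5 (4,11): internal coord 4 + (11)·β' = +1.8816; +1.8816 ∉ [0.2, 1.2) → out
#6 (14,-12): internal coord 14 + (-12)·β' = +16.3110; +16.3110 ∉ [0.2, 1.2) → out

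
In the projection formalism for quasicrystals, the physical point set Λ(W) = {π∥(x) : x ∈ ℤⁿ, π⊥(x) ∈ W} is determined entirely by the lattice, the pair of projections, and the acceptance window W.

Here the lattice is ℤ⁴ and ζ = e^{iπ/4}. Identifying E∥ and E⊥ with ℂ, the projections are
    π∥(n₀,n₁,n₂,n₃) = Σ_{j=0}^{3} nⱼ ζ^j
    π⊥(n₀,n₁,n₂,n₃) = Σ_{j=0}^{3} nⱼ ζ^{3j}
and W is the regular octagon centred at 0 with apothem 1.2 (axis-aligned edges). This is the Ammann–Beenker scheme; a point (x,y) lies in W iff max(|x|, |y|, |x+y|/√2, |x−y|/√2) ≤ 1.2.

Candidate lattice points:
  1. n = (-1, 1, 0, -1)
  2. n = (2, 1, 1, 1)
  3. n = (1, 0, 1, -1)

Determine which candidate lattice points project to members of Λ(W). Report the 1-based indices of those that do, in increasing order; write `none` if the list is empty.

With ζ = e^{iπ/4} the internal vectors are ζ^0,ζ^3,ζ^6,ζ^9.
#1 (-1, 1, 0, -1): internal (-2.41421, 0.00000); octagon support 2.41421 vs apothem 1.2 → ∉ W
#2 (2, 1, 1, 1): internal (2.00000, 0.41421); octagon support 2.00000 vs apothem 1.2 → ∉ W
#3 (1, 0, 1, -1): internal (0.29289, -1.70711); octagon support 1.70711 vs apothem 1.2 → ∉ W

none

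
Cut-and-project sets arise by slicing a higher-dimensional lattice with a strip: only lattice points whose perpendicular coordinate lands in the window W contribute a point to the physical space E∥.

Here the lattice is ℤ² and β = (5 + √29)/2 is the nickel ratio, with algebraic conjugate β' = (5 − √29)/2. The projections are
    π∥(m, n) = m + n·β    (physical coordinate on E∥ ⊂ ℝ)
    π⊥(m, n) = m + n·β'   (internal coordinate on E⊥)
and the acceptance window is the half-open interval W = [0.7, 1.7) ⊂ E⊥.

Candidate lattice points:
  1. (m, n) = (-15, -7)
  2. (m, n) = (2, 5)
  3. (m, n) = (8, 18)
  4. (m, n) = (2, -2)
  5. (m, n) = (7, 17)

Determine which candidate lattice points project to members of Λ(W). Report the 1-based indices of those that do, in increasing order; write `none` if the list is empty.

Numerically β ≈ 5.192582 and β' = −1/β ≈ -0.192582.
candidate 1: (m,n)=(-15,-7) → π∥ = -15-7·β ≈ -51.348077, π⊥ = -15-7·β' ≈ -13.651923 ∉ [0.7, 1.7) ⇒ out
candidate 2: (m,n)=(2,5) → π∥ = 2+5·β ≈ 27.962912, π⊥ = 2+5·β' ≈ 1.037088 ∈ [0.7, 1.7) ⇒ IN Λ
candidate 3: (m,n)=(8,18) → π∥ = 8+18·β ≈ 101.466483, π⊥ = 8+18·β' ≈ 4.533517 ∉ [0.7, 1.7) ⇒ out
candidate 4: (m,n)=(2,-2) → π∥ = 2-2·β ≈ -8.385165, π⊥ = 2-2·β' ≈ 2.385165 ∉ [0.7, 1.7) ⇒ out
candidate 5: (m,n)=(7,17) → π∥ = 7+17·β ≈ 95.273901, π⊥ = 7+17·β' ≈ 3.726099 ∉ [0.7, 1.7) ⇒ out

2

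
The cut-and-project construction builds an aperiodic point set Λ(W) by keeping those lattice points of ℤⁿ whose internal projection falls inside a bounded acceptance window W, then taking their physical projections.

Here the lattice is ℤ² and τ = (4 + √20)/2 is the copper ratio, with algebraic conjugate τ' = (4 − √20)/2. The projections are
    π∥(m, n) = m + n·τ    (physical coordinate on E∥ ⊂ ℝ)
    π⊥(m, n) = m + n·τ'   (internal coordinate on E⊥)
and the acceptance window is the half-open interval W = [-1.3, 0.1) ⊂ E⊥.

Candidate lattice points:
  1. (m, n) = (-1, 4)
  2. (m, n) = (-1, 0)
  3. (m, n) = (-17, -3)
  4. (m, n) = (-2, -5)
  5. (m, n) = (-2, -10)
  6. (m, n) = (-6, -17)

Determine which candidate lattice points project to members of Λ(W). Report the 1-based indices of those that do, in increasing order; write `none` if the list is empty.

2, 4

Numerically τ ≈ 4.2361 and τ' = −1/τ ≈ -0.2361.
[1] lift (-1,4): star map gives -1.9443; window check -1.3 ≤ -1.9443 < 0.1 is false → out
[2] lift (-1,0): star map gives -1.0000; window check -1.3 ≤ -1.0000 < 0.1 is true → IN Λ
[3] lift (-17,-3): star map gives -16.2918; window check -1.3 ≤ -16.2918 < 0.1 is false → out
[4] lift (-2,-5): star map gives -0.8197; window check -1.3 ≤ -0.8197 < 0.1 is true → IN Λ
[5] lift (-2,-10): star map gives 0.3607; window check -1.3 ≤ 0.3607 < 0.1 is false → out
[6] lift (-6,-17): star map gives -1.9868; window check -1.3 ≤ -1.9868 < 0.1 is false → out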